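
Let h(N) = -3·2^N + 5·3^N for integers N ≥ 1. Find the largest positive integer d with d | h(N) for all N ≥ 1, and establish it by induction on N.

d = 3

Computing the first values: h(1) = 9 and h(2) = 33; gcd(9, 33) = 3, so d ≤ 3.
We prove 3 | -3·2^N + 5·3^N for all N ≥ 1 by induction on N.
For the base case N = 1: h(1) = 9 = 3·(3), so 3 | h(1).
Inductive step: suppose the statement holds for some j ≥ 1, i.e. 3 | h(j). Then
h(j+1) − 3·h(j) = (-3·2^(j+1) + 5·3^(j+1)) − 3·(-3·2^j + 5·3^j) = (-3)·2^j·(2 − 3) = (3)·2^j. Since 3 | h(j) by the inductive hypothesis, 3 | 3·h(j); and 3 | 3 since 3 = 3·1. Therefore 3 | h(j+1).
Hence, by induction on N, the claim holds for every N ≥ 1.
Therefore the largest such d is 3.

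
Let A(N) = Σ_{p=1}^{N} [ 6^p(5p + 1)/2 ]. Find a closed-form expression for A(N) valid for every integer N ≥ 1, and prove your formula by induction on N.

A(N) = 3·6^N·N

We claim A(N) = 3·6^N·N for all N ≥ 1.
Base case (N = 1): A(1) = 18, and the closed form gives 18. They agree.
Inductive step: assume the claim holds for N = p, so A(p) = 3·6^p·p.
Then A(p+1) = A(p) + (6^p(15p + 18)) = (3·6^p·p) + (6^p(15p + 18)).
Simplifying, A(p+1) = 18·6^p(p + 1) = 3·6^(p+1)·(p+1),
which is the closed form with N = p+1.
Hence, by induction on N, the claim holds for every N ≥ 1.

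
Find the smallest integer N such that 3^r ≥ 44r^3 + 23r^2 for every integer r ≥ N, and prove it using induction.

N = 10

At r = 9: 19683 < 33939, so the inequality fails and N ≥ 10. We prove 3^r ≥ 44r^3 + 23r^2 for all r ≥ 10.
Base case (r = 10): 3^r = 59049 and 44r^3 + 23r^2 = 46300, so 59049 ≥ 46300.
Inductive step: assume the claim holds for r = k, so 3^k ≥ 44k^3 + 23k^2.
Then 3^(k + 1) = 3·(3^k) ≥ 3·(44k^3 + 23k^2).
Also, for k ≥ 10 we have 3·(44k^3 + 23k^2) ≥ 44(k+1)^3 + 23(k+1)^2, since 3·(44k^3 + 23k^2) − (44(k+1)^3 + 23(k+1)^2) = 88k^3 - 86k^2 - 178k - 67, which is nonnegative for all k ≥ 10.
Combining, 3^(k + 1) ≥ 44(k+1)^3 + 23(k+1)^2.
Hence, by induction on r, the claim holds for every r ≥ 10.
Hence the smallest such N is 10.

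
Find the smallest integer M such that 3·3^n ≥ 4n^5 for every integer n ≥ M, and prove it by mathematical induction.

M = 12

At n = 11: 531441 < 644204, so the inequality fails and M ≥ 12. We prove 3·3^n ≥ 4n^5 for all n ≥ 12.
For the base case n = 12: 3·3^n = 1594323 and 4n^5 = 995328, so 1594323 ≥ 995328.
Suppose the result is true for n = k, so 3·3^k ≥ 4k^5.
Then 3·3^(k + 1) = 3·(3·3^k) ≥ 3·(4k^5).
Also, for k ≥ 12 we have 3·(4k^5) ≥ 4(k+1)^5, since 3 ≥ (1 + 1/k)^5 for all k ≥ 12.
Combining, 3·3^(k + 1) ≥ 4(k+1)^5.
By the principle of mathematical induction, the result holds for all n ≥ 12.
Hence the smallest such M is 12.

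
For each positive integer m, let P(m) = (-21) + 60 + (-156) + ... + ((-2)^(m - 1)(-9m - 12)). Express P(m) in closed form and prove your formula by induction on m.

We claim P(m) = (-2)^m(3m + 5) - 5 for all m ≥ 1.
For the base case m = 1: P(1) = -21, and the closed form gives -21. They agree.
For the inductive step, assume it holds for an arbitrary r ≥ 1, so P(r) = (-2)^r(3r + 5) - 5.
Then P(r+1) = P(r) + ((-2)^r(-9r - 21)) = ((-2)^r(3r + 5) - 5) + ((-2)^r(-9r - 21)).
Simplifying, P(r+1) = -6(-2)^r·r - 16(-2)^r - 5 = (-2)^(r+1)(3(r+1) + 5) - 5,
which is the closed form with m = r+1.
By the principle of mathematical induction, the result holds for all m ≥ 1.

P(m) = (-2)^m(3m + 5) - 5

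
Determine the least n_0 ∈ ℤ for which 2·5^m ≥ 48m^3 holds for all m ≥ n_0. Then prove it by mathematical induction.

n_0 = 5

At m = 4: 1250 < 3072, so the inequality fails and n_0 ≥ 5. We prove 2·5^m ≥ 48m^3 for all m ≥ 5.
Base case (m = 5): 2·5^m = 6250 and 48m^3 = 6000, so 6250 ≥ 6000.
Suppose the result is true for m = k, so 2·5^k ≥ 48k^3.
Then 2·5^(k + 1) = 5·(2·5^k) ≥ 5·(48k^3).
Also, for k ≥ 5 we have 5·(48k^3) ≥ 48(k+1)^3, since 5 ≥ (1 + 1/k)^3 for all k ≥ 5.
Combining, 2·5^(k + 1) ≥ 48(k+1)^3.
By the principle of mathematical induction, the result holds for all m ≥ 5.
Hence the smallest such n_0 is 5.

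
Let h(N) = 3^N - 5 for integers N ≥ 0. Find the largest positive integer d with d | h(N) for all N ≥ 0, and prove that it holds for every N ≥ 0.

Computing the first values: h(0) = -4 and h(1) = -2; gcd(-4, -2) = 2, so d ≤ 2.
We prove 2 | 3^N - 5 for all N ≥ 0 by induction on N.
For the base case N = 0: h(0) = -4 = 2·(-2), so 2 | h(0).
For the inductive step, assume it holds for an arbitrary i ≥ 0, i.e. 2 | h(i). Then
h(i+1) = 3^(i+1) - 5 = 3·(3^i - 5) + 10 = 3·h(i) + 10. The first term is divisible by 2 by the inductive hypothesis, and 10 is divisible by 2. Hence 2 | h(i+1).
Hence, by induction on N, the claim holds for every N ≥ 0.
Therefore the largest such d is 2.

d = 2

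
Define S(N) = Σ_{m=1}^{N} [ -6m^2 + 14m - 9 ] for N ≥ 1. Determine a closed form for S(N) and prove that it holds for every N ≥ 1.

We claim S(N) = -N(2N^2 - 4N + 3) for all N ≥ 1.
Base case (N = 1): S(1) = -1, and the closed form gives -1. They agree.
Suppose the result is true for N = m, so S(m) = m(-2m^2 + 4m - 3).
Then S(m+1) = S(m) + (-6m^2 + 2m - 1) = (m(-2m^2 + 4m - 3)) + (-6m^2 + 2m - 1).
Simplifying, S(m+1) = -(m + 1)(2m^2 + 1) = -(m+1)(2(m+1)^2 - 4(m+1) + 3),
which is the closed form with N = m+1.
Hence, by induction on N, the claim holds for every N ≥ 1.

S(N) = -N(2N^2 - 4N + 3)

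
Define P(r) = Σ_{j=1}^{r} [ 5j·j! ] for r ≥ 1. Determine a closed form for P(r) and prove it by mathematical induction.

P(r) = (5r + 5)r! - 5

We claim P(r) = (5r + 5)r! - 5 for all r ≥ 1.
When r = 1: P(1) = 5, and the closed form gives 5. They agree.
Inductive step: assume the claim holds for r = j, so P(j) = (5j + 5)j! - 5.
Then P(j+1) = P(j) + (5(j + 1)(j + 1)!) = ((5j + 5)j! - 5) + (5(j + 1)(j + 1)!).
Simplifying, P(j+1) = (5(j+1) + 5)(j+1)! - 5,
which is the closed form with r = j+1.
This completes the induction.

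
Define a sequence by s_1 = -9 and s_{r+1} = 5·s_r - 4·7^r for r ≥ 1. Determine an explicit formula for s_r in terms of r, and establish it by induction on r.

s_r = 5^r - 2·7^r

Computing the first terms: s_1 = -9, s_2 = -73, s_3 = -561. This suggests s_r = 5^r - 2·7^r.
For the base case r = 1: the formula gives -9 = -9 = s_1.
For the inductive step, assume it holds for an arbitrary i ≥ 1, so s_i = 5^i - 2·7^i.
Then s_{i+1} = 5·s_i - 4·7^i = 5·(5^i - 2·7^i) - 4·7^i = 5^(i + 1) - 2·7^(i + 1),
which is the claimed formula at r = i+1.
By induction, the statement is established for all r ≥ 1.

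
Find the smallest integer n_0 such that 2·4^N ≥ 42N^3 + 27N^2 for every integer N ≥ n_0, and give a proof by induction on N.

n_0 = 7

At N = 6: 8192 < 10044, so the inequality fails and n_0 ≥ 7. We prove 2·4^N ≥ 42N^3 + 27N^2 for all N ≥ 7.
Base step (N = 7): 2·4^N = 32768 and 42N^3 + 27N^2 = 15729, so 32768 ≥ 15729.
Inductive step: suppose the statement holds for some p ≥ 7, so 2·4^p ≥ 42p^3 + 27p^2.
Then 2·4^(p + 1) = 4·(2·4^p) ≥ 4·(42p^3 + 27p^2).
Also, for p ≥ 7 we have 4·(42p^3 + 27p^2) ≥ 42(p+1)^3 + 27(p+1)^2, since 4·(42p^3 + 27p^2) − (42(p+1)^3 + 27(p+1)^2) = 126p^3 - 45p^2 - 180p - 69, which is nonnegative for all p ≥ 7.
Combining, 2·4^(p + 1) ≥ 42(p+1)^3 + 27(p+1)^2.
By the principle of mathematical induction, the result holds for all N ≥ 7.
Hence the smallest such n_0 is 7.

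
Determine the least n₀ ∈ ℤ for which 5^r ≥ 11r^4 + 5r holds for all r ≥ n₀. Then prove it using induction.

n₀ = 6

At r = 5: 3125 < 6900, so the inequality fails and n₀ ≥ 6. We prove 5^r ≥ 11r^4 + 5r for all r ≥ 6.
For the base case r = 6: 5^r = 15625 and 11r^4 + 5r = 14286, so 15625 ≥ 14286.
Inductive step: suppose the statement holds for some m ≥ 6, so 5^m ≥ 11m^4 + 5m.
Then 5^(m + 1) = 5·(5^m) ≥ 5·(11m^4 + 5m).
Also, for m ≥ 6 we have 5·(11m^4 + 5m) ≥ 11(m+1)^4 + 5(m+1), since 5·(11m^4 + 5m) − (11(m+1)^4 + 5(m+1)) = 44m^4 - 44m^3 - 66m^2 - 24m - 16, which is nonnegative for all m ≥ 6.
Combining, 5^(m + 1) ≥ 11(m+1)^4 + 5(m+1).
This completes the induction.
Hence the smallest such n₀ is 6.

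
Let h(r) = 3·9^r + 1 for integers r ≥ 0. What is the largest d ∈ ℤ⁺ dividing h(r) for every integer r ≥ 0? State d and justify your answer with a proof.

Computing the first values: h(0) = 4 and h(1) = 28; gcd(4, 28) = 4, so d ≤ 4.
We prove 4 | 3·9^r + 1 for all r ≥ 0 by induction on r.
For the base case r = 0: h(0) = 4 = 4·(1), so 4 | h(0).
For the inductive step, assume it holds for an arbitrary i ≥ 0, i.e. 4 | h(i). Then
h(i+1) = 3·9^(i+1) + 1 = 9·(3·9^i + 1) - 8 = 9·h(i) - 8. The first term is divisible by 4 by the inductive hypothesis, and -8 is divisible by 4. Hence 4 | h(i+1).
Hence, by induction on r, the claim holds for every r ≥ 0.
Therefore the largest such d is 4.

d = 4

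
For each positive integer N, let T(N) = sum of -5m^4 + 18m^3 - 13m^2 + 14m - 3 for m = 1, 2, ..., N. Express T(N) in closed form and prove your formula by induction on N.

T(N) = -N(N^4 - 2N^3 - 3N^2 - 5N - 2)

We claim T(N) = -N(N^4 - 2N^3 - 3N^2 - 5N - 2) for all N ≥ 1.
Base step (N = 1): T(1) = 11, and the closed form gives 11. They agree.
Inductive step: suppose the statement holds for some m ≥ 1, so T(m) = m(-m^4 + 2m^3 + 3m^2 + 5m + 2).
Then T(m+1) = T(m) + (-5m^4 - 2m^3 + 11m^2 + 22m + 11) = (m(-m^4 + 2m^3 + 3m^2 + 5m + 2)) + (-5m^4 - 2m^3 + 11m^2 + 22m + 11).
Simplifying, T(m+1) = -(m + 1)(m^4 + 2m^3 - 3m^2 - 13m - 11) = -(m+1)((m+1)^4 - 2(m+1)^3 - 3(m+1)^2 - 5(m+1) - 2),
which is the closed form with N = m+1.
Hence, by induction on N, the claim holds for every N ≥ 1.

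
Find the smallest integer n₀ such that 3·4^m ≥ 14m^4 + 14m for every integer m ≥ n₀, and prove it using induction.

n₀ = 7

At m = 6: 12288 < 18228, so the inequality fails and n₀ ≥ 7. We prove 3·4^m ≥ 14m^4 + 14m for all m ≥ 7.
Base step (m = 7): 3·4^m = 49152 and 14m^4 + 14m = 33712, so 49152 ≥ 33712.
For the inductive step, assume it holds for an arbitrary p ≥ 7, so 3·4^p ≥ 14p^4 + 14p.
Then 3·4^(p + 1) = 4·(3·4^p) ≥ 4·(14p^4 + 14p).
Also, for p ≥ 7 we have 4·(14p^4 + 14p) ≥ 14(p+1)^4 + 14(p+1), since 4·(14p^4 + 14p) − (14(p+1)^4 + 14(p+1)) = 42p^4 - 56p^3 - 84p^2 - 14p - 28, which is nonnegative for all p ≥ 7.
Combining, 3·4^(p + 1) ≥ 14(p+1)^4 + 14(p+1).
This completes the induction.
Hence the smallest such n₀ is 7.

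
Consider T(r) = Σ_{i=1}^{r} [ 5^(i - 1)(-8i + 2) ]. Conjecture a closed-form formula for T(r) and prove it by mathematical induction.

T(r) = 5^r(-2r + 1) - 1

We claim T(r) = 5^r(-2r + 1) - 1 for all r ≥ 1.
Base step (r = 1): T(1) = -6, and the closed form gives -6. They agree.
Inductive step: suppose the statement holds for some i ≥ 1, so T(i) = 5^i(-2i + 1) - 1.
Then T(i+1) = T(i) + (5^i(-8i - 6)) = (5^i(-2i + 1) - 1) + (5^i(-8i - 6)).
Simplifying, T(i+1) = -10·5^i·i - 5·5^i - 1 = 5^(i+1)(-2(i+1) + 1) - 1,
which is the closed form with r = i+1.
Hence, by induction on r, the claim holds for every r ≥ 1.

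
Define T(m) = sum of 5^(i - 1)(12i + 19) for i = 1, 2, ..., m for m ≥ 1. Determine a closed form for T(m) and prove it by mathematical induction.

We claim T(m) = 5^m(3m + 4) - 4 for all m ≥ 1.
When m = 1: T(1) = 31, and the closed form gives 31. They agree.
Inductive step: assume the claim holds for m = i, so T(i) = 5^i(3i + 4) - 4.
Then T(i+1) = T(i) + (5^i(12i + 31)) = (5^i(3i + 4) - 4) + (5^i(12i + 31)).
Simplifying, T(i+1) = 15·5^i·i + 35·5^i - 4 = 5^(i+1)(3(i+1) + 4) - 4,
which is the closed form with m = i+1.
By induction, the statement is established for all m ≥ 1.

T(m) = 5^m(3m + 4) - 4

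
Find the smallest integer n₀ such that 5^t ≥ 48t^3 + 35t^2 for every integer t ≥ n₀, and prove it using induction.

At t = 5: 3125 < 6875, so the inequality fails and n₀ ≥ 6. We prove 5^t ≥ 48t^3 + 35t^2 for all t ≥ 6.
Base step (t = 6): 5^t = 15625 and 48t^3 + 35t^2 = 11628, so 15625 ≥ 11628.
Inductive step: assume the claim holds for t = k, so 5^k ≥ 48k^3 + 35k^2.
Then 5^(k + 1) = 5·(5^k) ≥ 5·(48k^3 + 35k^2).
Also, for k ≥ 6 we have 5·(48k^3 + 35k^2) ≥ 48(k+1)^3 + 35(k+1)^2, since 5·(48k^3 + 35k^2) − (48(k+1)^3 + 35(k+1)^2) = 192k^3 - 4k^2 - 214k - 83, which is nonnegative for all k ≥ 6.
Combining, 5^(k + 1) ≥ 48(k+1)^3 + 35(k+1)^2.
Hence, by induction on t, the claim holds for every t ≥ 6.
Hence the smallest such n₀ is 6.

n₀ = 6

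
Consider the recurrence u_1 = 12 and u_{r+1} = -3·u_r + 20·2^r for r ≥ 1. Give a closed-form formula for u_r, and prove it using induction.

u_r = 4(-3)^(r - 1) + 2^(r + 2)

Computing the first terms: u_1 = 12, u_2 = 4, u_3 = 68. This suggests u_r = 4(-3)^(r - 1) + 2^(r + 2).
Base step (r = 1): the formula gives 12 = 12 = u_1.
Suppose the result is true for r = p, so u_p = 4(-3)^(p - 1) + 2^(p + 2).
Then u_{p+1} = -3·u_p + 20·2^p = -3·(4(-3)^(p - 1) + 2^(p + 2)) + 20·2^p = 4(-3)^p + 2^(p + 3) = 4(-3)^((p+1) - 1) + 2^((p+1) + 2),
which is the claimed formula at r = p+1.
Hence, by induction on r, the claim holds for every r ≥ 1.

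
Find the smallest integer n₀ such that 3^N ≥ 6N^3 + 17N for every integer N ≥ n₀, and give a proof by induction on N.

n₀ = 7

At N = 6: 729 < 1398, so the inequality fails and n₀ ≥ 7. We prove 3^N ≥ 6N^3 + 17N for all N ≥ 7.
Base step (N = 7): 3^N = 2187 and 6N^3 + 17N = 2177, so 2187 ≥ 2177.
Inductive step: assume the claim holds for N = j, so 3^j ≥ 6j^3 + 17j.
Then 3^(j + 1) = 3·(3^j) ≥ 3·(6j^3 + 17j).
Also, for j ≥ 7 we have 3·(6j^3 + 17j) ≥ 6(j+1)^3 + 17(j+1), since 3·(6j^3 + 17j) − (6(j+1)^3 + 17(j+1)) = 12j^3 - 18j^2 + 16j - 23, which is nonnegative for all j ≥ 7.
Combining, 3^(j + 1) ≥ 6(j+1)^3 + 17(j+1).
By induction, the statement is established for all N ≥ 7.
Hence the smallest such n₀ is 7.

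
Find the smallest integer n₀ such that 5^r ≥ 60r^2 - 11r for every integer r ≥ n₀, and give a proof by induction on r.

n₀ = 5

At r = 4: 625 < 916, so the inequality fails and n₀ ≥ 5. We prove 5^r ≥ 60r^2 - 11r for all r ≥ 5.
For the base case r = 5: 5^r = 3125 and 60r^2 - 11r = 1445, so 3125 ≥ 1445.
Suppose the result is true for r = j, so 5^j ≥ 60j^2 - 11j.
Then 5^(j + 1) = 5·(5^j) ≥ 5·(60j^2 - 11j).
Also, for j ≥ 5 we have 5·(60j^2 - 11j) ≥ 60(j+1)^2 - 11(j+1), since 5·(60j^2 - 11j) − (60(j+1)^2 - 11(j+1)) = 240j^2 - 164j - 49, which is nonnegative for all j ≥ 5.
Combining, 5^(j + 1) ≥ 60(j+1)^2 - 11(j+1).
This completes the induction.
Hence the smallest such n₀ is 5.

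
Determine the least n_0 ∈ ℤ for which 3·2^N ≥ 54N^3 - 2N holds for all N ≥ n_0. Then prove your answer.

At N = 16: 196608 < 221152, so the inequality fails and n_0 ≥ 17. We prove 3·2^N ≥ 54N^3 - 2N for all N ≥ 17.
Base case (N = 17): 3·2^N = 393216 and 54N^3 - 2N = 265268, so 393216 ≥ 265268.
Suppose the result is true for N = i, so 3·2^i ≥ 54i^3 - 2i.
Then 3·2^(i + 1) = 2·(3·2^i) ≥ 2·(54i^3 - 2i).
Also, for i ≥ 17 we have 2·(54i^3 - 2i) ≥ 54(i+1)^3 - 2(i+1), since 2·(54i^3 - 2i) − (54(i+1)^3 - 2(i+1)) = 54i^3 - 162i^2 - 164i - 52, which is nonnegative for all i ≥ 17.
Combining, 3·2^(i + 1) ≥ 54(i+1)^3 - 2(i+1).
Hence, by induction on N, the claim holds for every N ≥ 17.
Hence the smallest such n_0 is 17.

n_0 = 17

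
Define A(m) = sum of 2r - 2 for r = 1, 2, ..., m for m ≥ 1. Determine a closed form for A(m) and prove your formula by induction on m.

We claim A(m) = m(m - 1) for all m ≥ 1.
When m = 1: A(1) = 0, and the closed form gives 0. They agree.
Inductive step: suppose the statement holds for some r ≥ 1, so A(r) = r(r - 1).
Then A(r+1) = A(r) + (2r) = (r(r - 1)) + (2r).
Simplifying, A(r+1) = r(r + 1) = (r+1)((r+1) - 1),
which is the closed form with m = r+1.
By the principle of mathematical induction, the result holds for all m ≥ 1.

A(m) = m(m - 1)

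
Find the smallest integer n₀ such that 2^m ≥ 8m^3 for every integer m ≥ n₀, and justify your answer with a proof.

n₀ = 15

At m = 14: 16384 < 21952, so the inequality fails and n₀ ≥ 15. We prove 2^m ≥ 8m^3 for all m ≥ 15.
For the base case m = 15: 2^m = 32768 and 8m^3 = 27000, so 32768 ≥ 27000.
Inductive step: suppose the statement holds for some k ≥ 15, so 2^k ≥ 8k^3.
Then 2^(k + 1) = 2·(2^k) ≥ 2·(8k^3).
Also, for k ≥ 15 we have 2·(8k^3) ≥ 8(k+1)^3, since 2 ≥ (1 + 1/k)^3 for all k ≥ 15.
Combining, 2^(k + 1) ≥ 8(k+1)^3.
This completes the induction.
Hence the smallest such n₀ is 15.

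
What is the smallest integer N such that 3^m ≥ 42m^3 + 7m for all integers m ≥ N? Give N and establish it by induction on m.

At m = 9: 19683 < 30681, so the inequality fails and N ≥ 10. We prove 3^m ≥ 42m^3 + 7m for all m ≥ 10.
Base case (m = 10): 3^m = 59049 and 42m^3 + 7m = 42070, so 59049 ≥ 42070.
For the inductive step, assume it holds for an arbitrary i ≥ 10, so 3^i ≥ 42i^3 + 7i.
Then 3^(i + 1) = 3·(3^i) ≥ 3·(42i^3 + 7i).
Also, for i ≥ 10 we have 3·(42i^3 + 7i) ≥ 42(i+1)^3 + 7(i+1), since 3·(42i^3 + 7i) − (42(i+1)^3 + 7(i+1)) = 84i^3 - 126i^2 - 112i - 49, which is nonnegative for all i ≥ 10.
Combining, 3^(i + 1) ≥ 42(i+1)^3 + 7(i+1).
Hence, by induction on m, the claim holds for every m ≥ 10.
Hence the smallest such N is 10.

N = 10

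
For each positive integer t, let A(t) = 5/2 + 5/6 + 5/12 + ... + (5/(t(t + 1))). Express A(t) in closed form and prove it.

We claim A(t) = 5t/(t + 1) for all t ≥ 1.
Base case (t = 1): A(1) = 5/2, and the closed form gives 5/2. They agree.
For the inductive step, assume it holds for an arbitrary k ≥ 1, so A(k) = 5k/(k + 1).
Then A(k+1) = A(k) + (5/((k + 1)(k + 2))) = (5k/(k + 1)) + (5/((k + 1)(k + 2))).
Simplifying, A(k+1) = 5(k + 1)/(k + 2) = 5(k+1)/((k+1) + 1),
which is the closed form with t = k+1.
By the principle of mathematical induction, the result holds for all t ≥ 1.

A(t) = 5t/(t + 1)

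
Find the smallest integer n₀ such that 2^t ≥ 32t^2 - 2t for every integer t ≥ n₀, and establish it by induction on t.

n₀ = 13

At t = 12: 4096 < 4584, so the inequality fails and n₀ ≥ 13. We prove 2^t ≥ 32t^2 - 2t for all t ≥ 13.
When t = 13: 2^t = 8192 and 32t^2 - 2t = 5382, so 8192 ≥ 5382.
Inductive step: assume the claim holds for t = i, so 2^i ≥ 32i^2 - 2i.
Then 2^(i + 1) = 2·(2^i) ≥ 2·(32i^2 - 2i).
Also, for i ≥ 13 we have 2·(32i^2 - 2i) ≥ 32(i+1)^2 - 2(i+1), since 2·(32i^2 - 2i) − (32(i+1)^2 - 2(i+1)) = 32i^2 - 66i - 30, which is nonnegative for all i ≥ 13.
Combining, 2^(i + 1) ≥ 32(i+1)^2 - 2(i+1).
By the principle of mathematical induction, the result holds for all t ≥ 13.
Hence the smallest such n₀ is 13.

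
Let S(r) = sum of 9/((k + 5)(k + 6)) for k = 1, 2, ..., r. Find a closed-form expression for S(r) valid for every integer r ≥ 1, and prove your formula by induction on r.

S(r) = 3r/(2(r + 6))

We claim S(r) = 3r/(2(r + 6)) for all r ≥ 1.
Base step (r = 1): S(1) = 3/14, and the closed form gives 3/14. They agree.
Inductive step: suppose the statement holds for some k ≥ 1, so S(k) = 3k/(2(k + 6)).
Then S(k+1) = S(k) + (9/((k + 6)(k + 7))) = (3k/(2(k + 6))) + (9/((k + 6)(k + 7))).
Simplifying, S(k+1) = 3(k + 1)/(2(k + 7)) = 3(k+1)/(2((k+1) + 6)),
which is the closed form with r = k+1.
Hence, by induction on r, the claim holds for every r ≥ 1.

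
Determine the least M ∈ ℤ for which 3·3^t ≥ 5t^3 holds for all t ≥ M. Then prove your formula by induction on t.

M = 5

At t = 4: 243 < 320, so the inequality fails and M ≥ 5. We prove 3·3^t ≥ 5t^3 for all t ≥ 5.
For the base case t = 5: 3·3^t = 729 and 5t^3 = 625, so 729 ≥ 625.
Suppose the result is true for t = i, so 3·3^i ≥ 5i^3.
Then 3·3^(i + 1) = 3·(3·3^i) ≥ 3·(5i^3).
Also, for i ≥ 5 we have 3·(5i^3) ≥ 5(i+1)^3, since 3 ≥ (1 + 1/i)^3 for all i ≥ 5.
Combining, 3·3^(i + 1) ≥ 5(i+1)^3.
This completes the induction.
Hence the smallest such M is 5.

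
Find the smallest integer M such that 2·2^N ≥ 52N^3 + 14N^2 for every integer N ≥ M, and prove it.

M = 17

At N = 16: 131072 < 216576, so the inequality fails and M ≥ 17. We prove 2·2^N ≥ 52N^3 + 14N^2 for all N ≥ 17.
When N = 17: 2·2^N = 262144 and 52N^3 + 14N^2 = 259522, so 262144 ≥ 259522.
Suppose the result is true for N = i, so 2·2^i ≥ 52i^3 + 14i^2.
Then 2·2^(i + 1) = 2·(2·2^i) ≥ 2·(52i^3 + 14i^2).
Also, for i ≥ 17 we have 2·(52i^3 + 14i^2) ≥ 52(i+1)^3 + 14(i+1)^2, since 2·(52i^3 + 14i^2) − (52(i+1)^3 + 14(i+1)^2) = 52i^3 - 142i^2 - 184i - 66, which is nonnegative for all i ≥ 17.
Combining, 2·2^(i + 1) ≥ 52(i+1)^3 + 14(i+1)^2.
By induction, the statement is established for all N ≥ 17.
Hence the smallest such M is 17.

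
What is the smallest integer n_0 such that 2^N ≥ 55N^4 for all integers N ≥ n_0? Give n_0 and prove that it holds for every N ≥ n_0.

n_0 = 25

At N = 24: 16777216 < 18247680, so the inequality fails and n_0 ≥ 25. We prove 2^N ≥ 55N^4 for all N ≥ 25.
Base step (N = 25): 2^N = 33554432 and 55N^4 = 21484375, so 33554432 ≥ 21484375.
For the inductive step, assume it holds for an arbitrary r ≥ 25, so 2^r ≥ 55r^4.
Then 2^(r + 1) = 2·(2^r) ≥ 2·(55r^4).
Also, for r ≥ 25 we have 2·(55r^4) ≥ 55(r+1)^4, since 2 ≥ (1 + 1/r)^4 for all r ≥ 25.
Combining, 2^(r + 1) ≥ 55(r+1)^4.
Hence, by induction on N, the claim holds for every N ≥ 25.
Hence the smallest such n_0 is 25.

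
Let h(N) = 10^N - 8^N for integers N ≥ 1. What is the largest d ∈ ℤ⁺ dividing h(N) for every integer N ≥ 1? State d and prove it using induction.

Computing the first values: h(1) = 2 and h(2) = 36; gcd(2, 36) = 2, so d ≤ 2.
We prove 2 | 10^N - 8^N for all N ≥ 1 by induction on N.
For the base case N = 1: h(1) = 2 = 2·(1), so 2 | h(1).
Inductive step: suppose the statement holds for some m ≥ 1, i.e. 2 | h(m). Then
10^{m+1} − 8^{m+1} = 10·10^m − 8·8^m = 10·(10^m − 8^m) + (2)·8^m. The first term is divisible by 2 by the inductive hypothesis, and the second term (2)·8^m is divisible by 2 since 2 | 2. Hence 2 | h(m+1).
By the principle of mathematical induction, the result holds for all N ≥ 1.
Therefore the largest such d is 2.

d = 2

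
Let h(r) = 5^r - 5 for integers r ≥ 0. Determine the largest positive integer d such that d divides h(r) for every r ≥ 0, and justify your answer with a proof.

d = 4

Computing the first values: h(0) = -4 and h(1) = 0; gcd(-4, 0) = 4, so d ≤ 4.
We prove 4 | 5^r - 5 for all r ≥ 0 by induction on r.
Base case (r = 0): h(0) = -4 = 4·(-1), so 4 | h(0).
Inductive step: assume the claim holds for r = i, i.e. 4 | h(i). Then
h(i+1) = 5^(i+1) - 5 = 5·(5^i - 5) + 20 = 5·h(i) + 20. The first term is divisible by 4 by the inductive hypothesis, and 20 is divisible by 4. Hence 4 | h(i+1).
By induction, the statement is established for all r ≥ 0.
Therefore the largest such d is 4.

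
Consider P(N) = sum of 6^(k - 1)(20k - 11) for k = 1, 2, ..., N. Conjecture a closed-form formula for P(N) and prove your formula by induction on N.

We claim P(N) = 6^N(4N - 3) + 3 for all N ≥ 1.
Base step (N = 1): P(1) = 9, and the closed form gives 9. They agree.
For the inductive step, assume it holds for an arbitrary k ≥ 1, so P(k) = 6^k(4k - 3) + 3.
Then P(k+1) = P(k) + (6^k(20k + 9)) = (6^k(4k - 3) + 3) + (6^k(20k + 9)).
Simplifying, P(k+1) = 24·6^k·k + 6·6^k + 3 = 6^(k+1)(4(k+1) - 3) + 3,
which is the closed form with N = k+1.
By the principle of mathematical induction, the result holds for all N ≥ 1.

P(N) = 6^N(4N - 3) + 3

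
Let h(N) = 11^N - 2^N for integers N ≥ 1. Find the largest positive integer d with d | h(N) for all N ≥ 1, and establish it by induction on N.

d = 9

Computing the first values: h(1) = 9 and h(2) = 117; gcd(9, 117) = 9, so d ≤ 9.
We prove 9 | 11^N - 2^N for all N ≥ 1 by induction on N.
Base step (N = 1): h(1) = 9 = 9·(1), so 9 | h(1).
For the inductive step, assume it holds for an arbitrary i ≥ 1, i.e. 9 | h(i). Then
11^{i+1} − 2^{i+1} = 11·11^i − 2·2^i = 11·(11^i − 2^i) + (9)·2^i. The first term is divisible by 9 by the inductive hypothesis, and the second term (9)·2^i is divisible by 9 since 9 | 9. Hence 9 | h(i+1).
Hence, by induction on N, the claim holds for every N ≥ 1.
Therefore the largest such d is 9.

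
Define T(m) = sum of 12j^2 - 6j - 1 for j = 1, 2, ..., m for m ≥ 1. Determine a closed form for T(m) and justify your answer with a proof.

We claim T(m) = m(4m^2 + 3m - 2) for all m ≥ 1.
Base case (m = 1): T(1) = 5, and the closed form gives 5. They agree.
Suppose the result is true for m = j, so T(j) = j(4j^2 + 3j - 2).
Then T(j+1) = T(j) + (12j^2 + 18j + 5) = (j(4j^2 + 3j - 2)) + (12j^2 + 18j + 5).
Simplifying, T(j+1) = (j + 1)(4j^2 + 11j + 5) = (j+1)(4(j+1)^2 + 3(j+1) - 2),
which is the closed form with m = j+1.
This completes the induction.

T(m) = m(4m^2 + 3m - 2)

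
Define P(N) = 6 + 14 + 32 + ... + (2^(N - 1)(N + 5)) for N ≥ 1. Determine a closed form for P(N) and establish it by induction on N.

P(N) = 2^N(N + 4) - 4

We claim P(N) = 2^N(N + 4) - 4 for all N ≥ 1.
For the base case N = 1: P(1) = 6, and the closed form gives 6. They agree.
Inductive step: suppose the statement holds for some m ≥ 1, so P(m) = 2^m(m + 4) - 4.
Then P(m+1) = P(m) + (2^m(m + 6)) = (2^m(m + 4) - 4) + (2^m(m + 6)).
Simplifying, P(m+1) = 2·2^m·m + 10·2^m - 4 = 2^(m+1)((m+1) + 4) - 4,
which is the closed form with N = m+1.
By induction, the statement is established for all N ≥ 1.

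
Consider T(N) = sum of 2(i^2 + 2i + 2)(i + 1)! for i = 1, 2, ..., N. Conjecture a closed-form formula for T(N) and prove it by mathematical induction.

T(N) = (2N + 2)(N + 2)! - 4

We claim T(N) = (2N + 2)(N + 2)! - 4 for all N ≥ 1.
For the base case N = 1: T(1) = 20, and the closed form gives 20. They agree.
For the inductive step, assume it holds for an arbitrary i ≥ 1, so T(i) = (2i + 2)(i + 2)! - 4.
Then T(i+1) = T(i) + (2(i^2 + 4i + 5)(i + 2)!) = ((2i + 2)(i + 2)! - 4) + (2(i^2 + 4i + 5)(i + 2)!).
Simplifying, T(i+1) = (2(i+1) + 2)((i+1) + 2)! - 4,
which is the closed form with N = i+1.
This completes the induction.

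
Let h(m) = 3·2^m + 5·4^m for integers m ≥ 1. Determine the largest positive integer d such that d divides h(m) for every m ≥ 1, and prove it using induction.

Computing the first values: h(1) = 26 and h(2) = 92; gcd(26, 92) = 2, so d ≤ 2.
We prove 2 | 3·2^m + 5·4^m for all m ≥ 1 by induction on m.
Base step (m = 1): h(1) = 26 = 2·(13), so 2 | h(1).
Inductive step: suppose the statement holds for some r ≥ 1, i.e. 2 | h(r). Then
h(r+1) − 4·h(r) = (3·2^(r+1) + 5·4^(r+1)) − 4·(3·2^r + 5·4^r) = (3)·2^r·(2 − 4) = (-6)·2^r. Since 2 | h(r) by the inductive hypothesis, 2 | 4·h(r); and 2 | -6 since -6 = 2·-3. Therefore 2 | h(r+1).
By the principle of mathematical induction, the result holds for all m ≥ 1.
Therefore the largest such d is 2.

d = 2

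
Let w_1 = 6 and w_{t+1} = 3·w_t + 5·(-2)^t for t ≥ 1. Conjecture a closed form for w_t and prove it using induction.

Computing the first terms: w_1 = 6, w_2 = 8, w_3 = 44. This suggests w_t = -(-2)^t + 4·3^(t - 1).
Base step (t = 1): the formula gives 6 = 6 = w_1.
Inductive step: assume the claim holds for t = r, so w_r = -(-2)^r + 4·3^(r - 1).
Then w_{r+1} = 3·w_r + 5·(-2)^r = 3·(-(-2)^r + 4·3^(r - 1)) + 5·(-2)^r = -(-2)^(r + 1) + 4·3^r = -(-2)^(r+1) + 4·3^((r+1) - 1),
which is the claimed formula at t = r+1.
Hence, by induction on t, the claim holds for every t ≥ 1.

w_t = -(-2)^t + 4·3^(t - 1)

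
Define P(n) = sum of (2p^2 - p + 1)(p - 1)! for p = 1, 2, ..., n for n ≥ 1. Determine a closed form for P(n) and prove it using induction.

P(n) = (2n + 1)n! - 1

We claim P(n) = (2n + 1)n! - 1 for all n ≥ 1.
Base case (n = 1): P(1) = 2, and the closed form gives 2. They agree.
For the inductive step, assume it holds for an arbitrary p ≥ 1, so P(p) = (2p + 1)p! - 1.
Then P(p+1) = P(p) + ((2p^2 + 3p + 2)p!) = ((2p + 1)p! - 1) + ((2p^2 + 3p + 2)p!).
Simplifying, P(p+1) = (2(p+1) + 1)(p+1)! - 1,
which is the closed form with n = p+1.
Hence, by induction on n, the claim holds for every n ≥ 1.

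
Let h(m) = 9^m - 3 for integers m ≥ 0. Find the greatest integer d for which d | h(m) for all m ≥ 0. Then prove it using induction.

d = 2

Computing the first values: h(0) = -2 and h(1) = 6; gcd(-2, 6) = 2, so d ≤ 2.
We prove 2 | 9^m - 3 for all m ≥ 0 by induction on m.
Base case (m = 0): h(0) = -2 = 2·(-1), so 2 | h(0).
Suppose the result is true for m = i, i.e. 2 | h(i). Then
h(i+1) = 9^(i+1) - 3 = 9·(9^i - 3) + 24 = 9·h(i) + 24. The first term is divisible by 2 by the inductive hypothesis, and 24 is divisible by 2. Hence 2 | h(i+1).
This completes the induction.
Therefore the largest such d is 2.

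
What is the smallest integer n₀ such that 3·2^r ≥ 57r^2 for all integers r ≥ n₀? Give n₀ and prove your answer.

n₀ = 12

At r = 11: 6144 < 6897, so the inequality fails and n₀ ≥ 12. We prove 3·2^r ≥ 57r^2 for all r ≥ 12.
When r = 12: 3·2^r = 12288 and 57r^2 = 8208, so 12288 ≥ 8208.
For the inductive step, assume it holds for an arbitrary i ≥ 12, so 3·2^i ≥ 57i^2.
Then 3·2^(i + 1) = 2·(3·2^i) ≥ 2·(57i^2).
Also, for i ≥ 12 we have 2·(57i^2) ≥ 57(i+1)^2, since 2 ≥ (1 + 1/i)^2 for all i ≥ 12.
Combining, 3·2^(i + 1) ≥ 57(i+1)^2.
Hence, by induction on r, the claim holds for every r ≥ 12.
Hence the smallest such n₀ is 12.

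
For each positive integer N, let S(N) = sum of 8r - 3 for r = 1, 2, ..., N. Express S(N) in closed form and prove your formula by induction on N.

We claim S(N) = N(4N + 1) for all N ≥ 1.
When N = 1: S(1) = 5, and the closed form gives 5. They agree.
For the inductive step, assume it holds for an arbitrary r ≥ 1, so S(r) = r(4r + 1).
Then S(r+1) = S(r) + (8r + 5) = (r(4r + 1)) + (8r + 5).
Simplifying, S(r+1) = (r + 1)(4r + 5) = (r+1)(4(r+1) + 1),
which is the closed form with N = r+1.
Hence, by induction on N, the claim holds for every N ≥ 1.

S(N) = N(4N + 1)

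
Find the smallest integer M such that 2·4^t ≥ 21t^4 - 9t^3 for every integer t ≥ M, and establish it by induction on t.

M = 8

At t = 7: 32768 < 47334, so the inequality fails and M ≥ 8. We prove 2·4^t ≥ 21t^4 - 9t^3 for all t ≥ 8.
For the base case t = 8: 2·4^t = 131072 and 21t^4 - 9t^3 = 81408, so 131072 ≥ 81408.
Inductive step: suppose the statement holds for some j ≥ 8, so 2·4^j ≥ 21j^4 - 9j^3.
Then 2·4^(j + 1) = 4·(2·4^j) ≥ 4·(21j^4 - 9j^3).
Also, for j ≥ 8 we have 4·(21j^4 - 9j^3) ≥ 21(j+1)^4 - 9(j+1)^3, since 4·(21j^4 - 9j^3) − (21(j+1)^4 - 9(j+1)^3) = 63j^4 - 111j^3 - 99j^2 - 57j - 12, which is nonnegative for all j ≥ 8.
Combining, 2·4^(j + 1) ≥ 21(j+1)^4 - 9(j+1)^3.
By induction, the statement is established for all t ≥ 8.
Hence the smallest such M is 8.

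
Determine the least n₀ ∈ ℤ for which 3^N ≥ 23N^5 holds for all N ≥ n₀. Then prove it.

At N = 15: 14348907 < 17465625, so the inequality fails and n₀ ≥ 16. We prove 3^N ≥ 23N^5 for all N ≥ 16.
For the base case N = 16: 3^N = 43046721 and 23N^5 = 24117248, so 43046721 ≥ 24117248.
For the inductive step, assume it holds for an arbitrary m ≥ 16, so 3^m ≥ 23m^5.
Then 3^(m + 1) = 3·(3^m) ≥ 3·(23m^5).
Also, for m ≥ 16 we have 3·(23m^5) ≥ 23(m+1)^5, since 3 ≥ (1 + 1/m)^5 for all m ≥ 16.
Combining, 3^(m + 1) ≥ 23(m+1)^5.
By the principle of mathematical induction, the result holds for all N ≥ 16.
Hence the smallest such n₀ is 16.

n₀ = 16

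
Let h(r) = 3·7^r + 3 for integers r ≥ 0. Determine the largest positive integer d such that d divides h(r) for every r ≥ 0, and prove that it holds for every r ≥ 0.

d = 6

Computing the first values: h(0) = 6 and h(1) = 24; gcd(6, 24) = 6, so d ≤ 6.
We prove 6 | 3·7^r + 3 for all r ≥ 0 by induction on r.
Base step (r = 0): h(0) = 6 = 6·(1), so 6 | h(0).
For the inductive step, assume it holds for an arbitrary i ≥ 0, i.e. 6 | h(i). Then
h(i+1) = 3·7^(i+1) + 3 = 7·(3·7^i + 3) - 18 = 7·h(i) - 18. The first term is divisible by 6 by the inductive hypothesis, and -18 is divisible by 6. Hence 6 | h(i+1).
By induction, the statement is established for all r ≥ 0.
Therefore the largest such d is 6.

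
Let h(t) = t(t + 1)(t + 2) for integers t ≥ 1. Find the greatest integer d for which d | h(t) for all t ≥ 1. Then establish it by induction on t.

Computing the first values: h(1) = 6 and h(2) = 24; gcd(6, 24) = 6, so d ≤ 6.
We prove 6 | t(t + 1)(t + 2) for all t ≥ 1 by induction on t.
Base case (t = 1): h(1) = 6 = 6·(1), so 6 | h(1).
Inductive step: suppose the statement holds for some j ≥ 1, i.e. 6 | h(j). Then
h(j+1) − h(j) = (j+1)·(j+2)·(j+3) − j·(j+1)·(j+2) = (j+1)·(j+2)·[(j+3) − j] = 3·(j+1)·(j+2). The product of 2 consecutive integers is divisible by (2)! = 2, so h(j+1) − h(j) is divisible by 3·2 = 6. By the inductive hypothesis 6 | h(j), hence 6 | h(j+1).
By induction, the statement is established for all t ≥ 1.
Therefore the largest such d is 6.

d = 6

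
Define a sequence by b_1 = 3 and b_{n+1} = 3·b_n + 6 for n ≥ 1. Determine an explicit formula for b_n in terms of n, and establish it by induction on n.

b_n = 2·3^n - 3

Computing the first terms: b_1 = 3, b_2 = 15, b_3 = 51. This suggests b_n = 2·3^n - 3.
When n = 1: the formula gives 3 = 3 = b_1.
For the inductive step, assume it holds for an arbitrary r ≥ 1, so b_r = 2·3^r - 3.
Then b_{r+1} = 3·b_r + 6 = 3·(2·3^r - 3) + 6 = 2·3^(r + 1) - 3,
which is the claimed formula at n = r+1.
By the principle of mathematical induction, the result holds for all n ≥ 1.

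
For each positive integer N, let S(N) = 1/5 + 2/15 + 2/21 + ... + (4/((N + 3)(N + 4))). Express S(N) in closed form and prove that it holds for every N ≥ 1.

We claim S(N) = N/(N + 4) for all N ≥ 1.
Base case (N = 1): S(1) = 1/5, and the closed form gives 1/5. They agree.
Inductive step: suppose the statement holds for some i ≥ 1, so S(i) = i/(i + 4).
Then S(i+1) = S(i) + (4/((i + 4)(i + 5))) = (i/(i + 4)) + (4/((i + 4)(i + 5))).
Simplifying, S(i+1) = (i + 1)/(i + 5) = (i+1)/((i+1) + 4),
which is the closed form with N = i+1.
This completes the induction.

S(N) = N/(N + 4)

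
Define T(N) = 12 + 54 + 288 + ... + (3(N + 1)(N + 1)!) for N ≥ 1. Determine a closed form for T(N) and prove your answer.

We claim T(N) = 3(N + 2)! - 6 for all N ≥ 1.
Base case (N = 1): T(1) = 12, and the closed form gives 12. They agree.
Inductive step: assume the claim holds for N = p, so T(p) = 3(p + 2)! - 6.
Then T(p+1) = T(p) + (3(p + 2)(p + 2)!) = (3(p + 2)! - 6) + (3(p + 2)(p + 2)!).
Simplifying, T(p+1) = 3((p+1) + 2)! - 6,
which is the closed form with N = p+1.
Hence, by induction on N, the claim holds for every N ≥ 1.

T(N) = 3(N + 2)! - 6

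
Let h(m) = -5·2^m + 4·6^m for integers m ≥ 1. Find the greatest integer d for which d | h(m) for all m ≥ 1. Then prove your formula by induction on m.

d = 2

Computing the first values: h(1) = 14 and h(2) = 124; gcd(14, 124) = 2, so d ≤ 2.
We prove 2 | -5·2^m + 4·6^m for all m ≥ 1 by induction on m.
Base step (m = 1): h(1) = 14 = 2·(7), so 2 | h(1).
Suppose the result is true for m = r, i.e. 2 | h(r). Then
h(r+1) − 6·h(r) = (-5·2^(r+1) + 4·6^(r+1)) − 6·(-5·2^r + 4·6^r) = (-5)·2^r·(2 − 6) = (20)·2^r. Since 2 | h(r) by the inductive hypothesis, 2 | 6·h(r); and 2 | 20 since 20 = 2·10. Therefore 2 | h(r+1).
By induction, the statement is established for all m ≥ 1.
Therefore the largest such d is 2.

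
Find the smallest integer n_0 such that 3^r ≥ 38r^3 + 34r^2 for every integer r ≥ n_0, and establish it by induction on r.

n_0 = 10

At r = 9: 19683 < 30456, so the inequality fails and n_0 ≥ 10. We prove 3^r ≥ 38r^3 + 34r^2 for all r ≥ 10.
For the base case r = 10: 3^r = 59049 and 38r^3 + 34r^2 = 41400, so 59049 ≥ 41400.
For the inductive step, assume it holds for an arbitrary i ≥ 10, so 3^i ≥ 38i^3 + 34i^2.
Then 3^(i + 1) = 3·(3^i) ≥ 3·(38i^3 + 34i^2).
Also, for i ≥ 10 we have 3·(38i^3 + 34i^2) ≥ 38(i+1)^3 + 34(i+1)^2, since 3·(38i^3 + 34i^2) − (38(i+1)^3 + 34(i+1)^2) = 76i^3 - 46i^2 - 182i - 72, which is nonnegative for all i ≥ 10.
Combining, 3^(i + 1) ≥ 38(i+1)^3 + 34(i+1)^2.
By induction, the statement is established for all r ≥ 10.
Hence the smallest such n_0 is 10.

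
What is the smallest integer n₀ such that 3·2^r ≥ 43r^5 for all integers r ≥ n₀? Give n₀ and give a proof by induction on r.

At r = 27: 402653184 < 617003001, so the inequality fails and n₀ ≥ 28. We prove 3·2^r ≥ 43r^5 for all r ≥ 28.
When r = 28: 3·2^r = 805306368 and 43r^5 = 740045824, so 805306368 ≥ 740045824.
Inductive step: suppose the statement holds for some i ≥ 28, so 3·2^i ≥ 43i^5.
Then 3·2^(i + 1) = 2·(3·2^i) ≥ 2·(43i^5).
Also, for i ≥ 28 we have 2·(43i^5) ≥ 43(i+1)^5, since 2 ≥ (1 + 1/i)^5 for all i ≥ 28.
Combining, 3·2^(i + 1) ≥ 43(i+1)^5.
By the principle of mathematical induction, the result holds for all r ≥ 28.
Hence the smallest such n₀ is 28.

n₀ = 28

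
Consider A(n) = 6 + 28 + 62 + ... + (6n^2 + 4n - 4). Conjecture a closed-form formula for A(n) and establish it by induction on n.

We claim A(n) = n(2n^2 + 5n - 1) for all n ≥ 1.
When n = 1: A(1) = 6, and the closed form gives 6. They agree.
Inductive step: suppose the statement holds for some r ≥ 1, so A(r) = r(2r^2 + 5r - 1).
Then A(r+1) = A(r) + (6r^2 + 16r + 6) = (r(2r^2 + 5r - 1)) + (6r^2 + 16r + 6).
Simplifying, A(r+1) = (r + 1)(2r^2 + 9r + 6) = (r+1)(2(r+1)^2 + 5(r+1) - 1),
which is the closed form with n = r+1.
Hence, by induction on n, the claim holds for every n ≥ 1.

A(n) = n(2n^2 + 5n - 1)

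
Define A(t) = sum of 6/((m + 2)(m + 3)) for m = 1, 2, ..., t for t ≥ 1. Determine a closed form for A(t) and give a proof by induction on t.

We claim A(t) = 2t/(t + 3) for all t ≥ 1.
When t = 1: A(1) = 1/2, and the closed form gives 1/2. They agree.
Inductive step: suppose the statement holds for some m ≥ 1, so A(m) = 2m/(m + 3).
Then A(m+1) = A(m) + (6/((m + 3)(m + 4))) = (2m/(m + 3)) + (6/((m + 3)(m + 4))).
Simplifying, A(m+1) = 2(m + 1)/(m + 4) = 2(m+1)/((m+1) + 3),
which is the closed form with t = m+1.
By induction, the statement is established for all t ≥ 1.

A(t) = 2t/(t + 3)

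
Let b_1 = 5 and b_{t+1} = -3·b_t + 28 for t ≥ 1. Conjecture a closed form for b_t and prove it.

Computing the first terms: b_1 = 5, b_2 = 13, b_3 = -11. This suggests b_t = -2(-3)^(t - 1) + 7.
For the base case t = 1: the formula gives 5 = 5 = b_1.
Inductive step: assume the claim holds for t = k, so b_k = -2(-3)^(k - 1) + 7.
Then b_{k+1} = -3·b_k + 28 = -3·(-2(-3)^(k - 1) + 7) + 28 = -2(-3)^k + 7 = -2(-3)^((k+1) - 1) + 7,
which is the claimed formula at t = k+1.
This completes the induction.

b_t = -2(-3)^(t - 1) + 7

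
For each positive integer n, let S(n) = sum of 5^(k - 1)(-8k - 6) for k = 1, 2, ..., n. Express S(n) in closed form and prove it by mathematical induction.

S(n) = -5^n(2n + 1) + 1

We claim S(n) = -5^n(2n + 1) + 1 for all n ≥ 1.
Base case (n = 1): S(1) = -14, and the closed form gives -14. They agree.
For the inductive step, assume it holds for an arbitrary k ≥ 1, so S(k) = -5^k(2k + 1) + 1.
Then S(k+1) = S(k) + (5^k(-8k - 14)) = (-5^k(2k + 1) + 1) + (5^k(-8k - 14)).
Simplifying, S(k+1) = -10·5^k·k - 15·5^k + 1 = -5^(k+1)(2(k+1) + 1) + 1,
which is the closed form with n = k+1.
By induction, the statement is established for all n ≥ 1.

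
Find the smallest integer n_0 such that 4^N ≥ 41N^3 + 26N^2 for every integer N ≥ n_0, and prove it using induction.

n_0 = 7

At N = 6: 4096 < 9792, so the inequality fails and n_0 ≥ 7. We prove 4^N ≥ 41N^3 + 26N^2 for all N ≥ 7.
Base case (N = 7): 4^N = 16384 and 41N^3 + 26N^2 = 15337, so 16384 ≥ 15337.
Inductive step: suppose the statement holds for some i ≥ 7, so 4^i ≥ 41i^3 + 26i^2.
Then 4^(i + 1) = 4·(4^i) ≥ 4·(41i^3 + 26i^2).
Also, for i ≥ 7 we have 4·(41i^3 + 26i^2) ≥ 41(i+1)^3 + 26(i+1)^2, since 4·(41i^3 + 26i^2) − (41(i+1)^3 + 26(i+1)^2) = 123i^3 - 45i^2 - 175i - 67, which is nonnegative for all i ≥ 7.
Combining, 4^(i + 1) ≥ 41(i+1)^3 + 26(i+1)^2.
This completes the induction.
Hence the smallest such n_0 is 7.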